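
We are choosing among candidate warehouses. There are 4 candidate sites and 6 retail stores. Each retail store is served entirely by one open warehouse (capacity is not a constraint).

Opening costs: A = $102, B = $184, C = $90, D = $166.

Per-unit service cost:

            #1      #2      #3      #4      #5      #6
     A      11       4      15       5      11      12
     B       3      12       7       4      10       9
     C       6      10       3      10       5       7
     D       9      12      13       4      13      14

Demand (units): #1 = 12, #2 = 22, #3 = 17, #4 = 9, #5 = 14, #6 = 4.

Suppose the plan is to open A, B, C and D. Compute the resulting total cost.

Total cost: 851

Each retail store is assigned to its cheapest site among the open ones.
{A, B, C, D}: #1→B 3·12=36, #2→A 4·22=88, #3→C 3·17=51, #4→B 4·9=36, #5→C 5·14=70, #6→C 7·4=28. Service 309; fixed 542; total 851.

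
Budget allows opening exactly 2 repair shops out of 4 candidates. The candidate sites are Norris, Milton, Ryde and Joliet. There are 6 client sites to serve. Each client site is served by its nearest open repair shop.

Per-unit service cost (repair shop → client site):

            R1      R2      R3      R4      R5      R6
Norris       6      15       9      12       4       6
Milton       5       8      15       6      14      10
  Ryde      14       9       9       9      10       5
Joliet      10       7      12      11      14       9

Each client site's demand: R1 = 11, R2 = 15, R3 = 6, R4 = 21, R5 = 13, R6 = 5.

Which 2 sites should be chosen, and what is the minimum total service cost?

With exactly 2 open, each client site uses its cheapest among the chosen.
{Norris, Milton}: R1→Milton 5·11=55, R2→Milton 8·15=120, R3→Norris 9·6=54, R4→Milton 6·21=126, R5→Norris 4·13=52, R6→Norris 6·5=30. Service cost 437.
{Milton, Ryde}: service cost 510
{Norris, Ryde}: service cost 521
Among all 6 size-2 choices, {Norris, Milton} is lowest.

Choose Norris and Milton; total service cost 437.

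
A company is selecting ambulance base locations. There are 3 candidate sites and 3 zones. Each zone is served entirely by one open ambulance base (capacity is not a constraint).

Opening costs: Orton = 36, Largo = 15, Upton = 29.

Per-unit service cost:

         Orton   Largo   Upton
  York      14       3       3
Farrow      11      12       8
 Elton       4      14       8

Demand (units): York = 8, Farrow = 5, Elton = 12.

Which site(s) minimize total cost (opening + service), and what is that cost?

Open Orton and Upton; minimum total cost 177.

For any fixed open set, each zone goes to its cheapest open site; total = fixed + service.
{Orton, Upton}: York→Upton 3·8=24, Farrow→Upton 8·5=40, Elton→Orton 4·12=48. Service 112; fixed 65; total 177.
{Orton, Largo}: York→Largo 3·8=24, Farrow→Orton 11·5=55, Elton→Orton 4·12=48. Service 127; fixed 51; total 178.
{Upton}: York→Upton 3·8=24, Farrow→Upton 8·5=40, Elton→Upton 8·12=96. Service 160; fixed 29; total 189.
{Orton, Largo, Upton}: service 112 + fixed 80 = 192
(All 7 nonempty subsets were checked; Orton and Upton is lowest.)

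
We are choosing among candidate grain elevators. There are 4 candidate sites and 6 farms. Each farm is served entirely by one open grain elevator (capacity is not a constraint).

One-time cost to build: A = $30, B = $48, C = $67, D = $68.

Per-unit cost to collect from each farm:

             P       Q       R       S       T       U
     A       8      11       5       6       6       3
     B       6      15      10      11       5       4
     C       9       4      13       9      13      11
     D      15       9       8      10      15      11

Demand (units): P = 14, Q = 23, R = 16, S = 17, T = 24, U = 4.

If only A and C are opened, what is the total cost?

Total cost: 639

Each farm is assigned to its cheapest site among the open ones.
{A, C}: P→A 8·14=112, Q→C 4·23=92, R→A 5·16=80, S→A 6·17=102, T→A 6·24=144, U→A 3·4=12. Service 542; fixed 97; total 639.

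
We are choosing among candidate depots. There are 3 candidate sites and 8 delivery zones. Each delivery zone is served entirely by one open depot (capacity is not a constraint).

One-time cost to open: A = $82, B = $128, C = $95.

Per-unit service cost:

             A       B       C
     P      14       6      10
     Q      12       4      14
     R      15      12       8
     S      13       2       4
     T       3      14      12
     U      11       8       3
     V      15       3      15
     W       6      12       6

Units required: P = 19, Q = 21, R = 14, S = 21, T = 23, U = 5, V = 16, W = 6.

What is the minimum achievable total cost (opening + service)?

For any fixed open set, each delivery zone goes to its cheapest open site; total = fixed + service.
{A, B}: P→B 6·19=114, Q→B 4·21=84, R→B 12·14=168, S→B 2·21=42, T→A 3·23=69, U→B 8·5=40, V→B 3·16=48, W→A 6·6=36. Service 601; fixed 210; total 811.
{A, B, C}: P→B 6·19=114, Q→B 4·21=84, R→C 8·14=112, S→B 2·21=42, T→A 3·23=69, U→C 3·5=15, V→B 3·16=48, W→A 6·6=36. Service 520; fixed 305; total 825.
{B, C}: P→B 6·19=114, Q→B 4·21=84, R→C 8·14=112, S→B 2·21=42, T→C 12·23=276, U→C 3·5=15, V→B 3·16=48, W→C 6·6=36. Service 727; fixed 223; total 950.
{A}: P→A 14·19=266, Q→A 12·21=252, R→A 15·14=210, S→A 13·21=273, T→A 3·23=69, U→A 11·5=55, V→A 15·16=240, W→A 6·6=36. Service 1401; fixed 82; total 1483.
No other subset beats 811.

Minimum total cost: 811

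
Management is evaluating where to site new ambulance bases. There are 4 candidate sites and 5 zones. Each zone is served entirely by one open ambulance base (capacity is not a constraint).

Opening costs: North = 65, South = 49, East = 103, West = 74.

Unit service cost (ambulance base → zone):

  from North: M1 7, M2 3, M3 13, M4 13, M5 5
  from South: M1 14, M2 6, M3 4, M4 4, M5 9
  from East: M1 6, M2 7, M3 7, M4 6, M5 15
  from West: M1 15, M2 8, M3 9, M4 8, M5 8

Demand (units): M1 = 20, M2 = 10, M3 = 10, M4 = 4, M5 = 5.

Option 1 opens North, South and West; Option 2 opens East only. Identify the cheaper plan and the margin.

Option 1: {North, South, West}: M1→North 7·20=140, M2→North 3·10=30, M3→South 4·10=40, M4→South 4·4=16, M5→North 5·5=25. Service 251; fixed 188; total 439.
Option 2: {East}: M1→East 6·20=120, M2→East 7·10=70, M3→East 7·10=70, M4→East 6·4=24, M5→East 15·5=75. Service 359; fixed 103; total 462.
Difference: |439 − 462| = 23.

Option 1 is cheaper by 23.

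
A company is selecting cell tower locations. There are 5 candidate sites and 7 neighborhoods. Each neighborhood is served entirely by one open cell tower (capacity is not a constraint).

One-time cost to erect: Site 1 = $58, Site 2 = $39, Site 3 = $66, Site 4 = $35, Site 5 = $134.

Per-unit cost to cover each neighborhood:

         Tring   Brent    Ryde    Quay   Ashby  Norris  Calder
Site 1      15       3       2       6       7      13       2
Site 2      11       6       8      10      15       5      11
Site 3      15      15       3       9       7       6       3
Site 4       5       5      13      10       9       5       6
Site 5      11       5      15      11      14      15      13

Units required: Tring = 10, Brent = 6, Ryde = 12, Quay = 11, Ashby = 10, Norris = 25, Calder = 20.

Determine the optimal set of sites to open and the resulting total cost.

For any fixed open set, each neighborhood goes to its cheapest open site; total = fixed + service.
{Site 1, Site 4}: Tring→Site 4 5·10=50, Brent→Site 1 3·6=18, Ryde→Site 1 2·12=24, Quay→Site 1 6·11=66, Ashby→Site 1 7·10=70, Norris→Site 4 5·25=125, Calder→Site 1 2·20=40. Service 393; fixed 93; total 486.
{Site 1, Site 2, Site 4}: Tring→Site 4 5·10=50, Brent→Site 1 3·6=18, Ryde→Site 1 2·12=24, Quay→Site 1 6·11=66, Ashby→Site 1 7·10=70, Norris→Site 2 5·25=125, Calder→Site 1 2·20=40. Service 393; fixed 132; total 525.
{Site 1, Site 2}: Tring→Site 2 11·10=110, Brent→Site 1 3·6=18, Ryde→Site 1 2·12=24, Quay→Site 1 6·11=66, Ashby→Site 1 7·10=70, Norris→Site 2 5·25=125, Calder→Site 1 2·20=40. Service 453; fixed 97; total 550.
{Site 1, Site 2, Site 3, Site 4, Site 5}: Tring→Site 4 5·10=50, Brent→Site 1 3·6=18, Ryde→Site 1 2·12=24, Quay→Site 1 6·11=66, Ashby→Site 1 7·10=70, Norris→Site 2 5·25=125, Calder→Site 1 2·20=40. Service 393; fixed 332; total 725.
No other subset beats 486.

Open Site 1 and Site 4; minimum total cost 486.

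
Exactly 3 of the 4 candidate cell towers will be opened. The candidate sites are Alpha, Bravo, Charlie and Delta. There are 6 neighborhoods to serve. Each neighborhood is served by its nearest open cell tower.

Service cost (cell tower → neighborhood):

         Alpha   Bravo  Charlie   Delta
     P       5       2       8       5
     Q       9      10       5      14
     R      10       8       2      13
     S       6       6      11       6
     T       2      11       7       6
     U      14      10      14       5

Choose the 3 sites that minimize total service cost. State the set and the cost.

With exactly 3 open, each neighborhood uses its cheapest among the chosen.
{Alpha, Charlie, Delta}: P→Alpha 5, Q→Charlie 5, R→Charlie 2, S→Alpha 6, T→Alpha 2, U→Delta 5. Service cost 25.
{Bravo, Charlie, Delta}: service cost 26
{Alpha, Bravo, Charlie}: service cost 27
Among all 4 size-3 choices, {Alpha, Charlie, Delta} is lowest.

Choose Alpha, Charlie and Delta; total service cost 25.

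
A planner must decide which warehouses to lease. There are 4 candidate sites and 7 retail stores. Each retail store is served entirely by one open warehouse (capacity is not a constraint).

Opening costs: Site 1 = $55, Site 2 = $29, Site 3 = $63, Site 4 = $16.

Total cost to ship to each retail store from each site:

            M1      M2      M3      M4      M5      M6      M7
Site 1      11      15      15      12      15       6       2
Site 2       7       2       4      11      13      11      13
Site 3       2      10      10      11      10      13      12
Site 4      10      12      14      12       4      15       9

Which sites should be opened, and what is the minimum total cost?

Open Site 2 only; minimum total cost 90.

For any fixed open set, each retail store goes to its cheapest open site; total = fixed + service.
{Site 2}: M1→Site 2 7, M2→Site 2 2, M3→Site 2 4, M4→Site 2 11, M5→Site 2 13, M6→Site 2 11, M7→Site 2 13. Service 61; fixed 29; total 90.
{Site 4}: M1→Site 4 10, M2→Site 4 12, M3→Site 4 14, M4→Site 4 12, M5→Site 4 4, M6→Site 4 15, M7→Site 4 9. Service 76; fixed 16; total 92.
{Site 2, Site 4}: service 48 + fixed 45 = 93
{Site 1, Site 2, Site 3, Site 4}: M1→Site 3 2, M2→Site 2 2, M3→Site 2 4, M4→Site 2 11, M5→Site 4 4, M6→Site 1 6, M7→Site 1 2. Service 31; fixed 163; total 194.
(All 15 nonempty subsets were checked; Site 2 only is lowest.)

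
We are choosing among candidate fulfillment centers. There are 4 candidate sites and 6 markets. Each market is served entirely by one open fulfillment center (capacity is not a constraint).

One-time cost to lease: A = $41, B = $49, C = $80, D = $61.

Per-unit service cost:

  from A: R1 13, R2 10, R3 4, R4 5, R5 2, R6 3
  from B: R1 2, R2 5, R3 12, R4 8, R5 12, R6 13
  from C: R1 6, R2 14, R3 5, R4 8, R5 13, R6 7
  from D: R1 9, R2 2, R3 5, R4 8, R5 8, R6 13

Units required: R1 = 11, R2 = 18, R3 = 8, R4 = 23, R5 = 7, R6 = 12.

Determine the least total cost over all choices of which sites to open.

Minimum total cost: 399

For any fixed open set, each market goes to its cheapest open site; total = fixed + service.
{A, B}: R1→B 2·11=22, R2→B 5·18=90, R3→A 4·8=32, R4→A 5·23=115, R5→A 2·7=14, R6→A 3·12=36. Service 309; fixed 90; total 399.
{A, B, D}: service 255 + fixed 151 = 406
{A, D}: R1→D 9·11=99, R2→D 2·18=36, R3→A 4·8=32, R4→A 5·23=115, R5→A 2·7=14, R6→A 3·12=36. Service 332; fixed 102; total 434.
{A, B, C, D}: R1→B 2·11=22, R2→D 2·18=36, R3→A 4·8=32, R4→A 5·23=115, R5→A 2·7=14, R6→A 3·12=36. Service 255; fixed 231; total 486.
(All 15 nonempty subsets were checked; A and B is lowest.)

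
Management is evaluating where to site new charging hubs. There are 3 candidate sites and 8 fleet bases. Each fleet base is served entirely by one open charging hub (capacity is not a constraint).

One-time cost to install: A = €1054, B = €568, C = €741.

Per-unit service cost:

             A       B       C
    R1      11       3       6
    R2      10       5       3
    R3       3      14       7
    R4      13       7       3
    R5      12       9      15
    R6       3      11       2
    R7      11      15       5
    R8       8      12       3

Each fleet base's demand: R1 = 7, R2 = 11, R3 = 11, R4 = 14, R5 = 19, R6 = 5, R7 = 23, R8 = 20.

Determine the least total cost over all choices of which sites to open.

For any fixed open set, each fleet base goes to its cheapest open site; total = fixed + service.
{C}: R1→C 6·7=42, R2→C 3·11=33, R3→C 7·11=77, R4→C 3·14=42, R5→C 15·19=285, R6→C 2·5=10, R7→C 5·23=115, R8→C 3·20=60. Service 664; fixed 741; total 1405.
{B}: service 1139 + fixed 568 = 1707
{B, C}: service 529 + fixed 1309 = 1838
{A, B, C}: R1→B 3·7=21, R2→C 3·11=33, R3→A 3·11=33, R4→C 3·14=42, R5→B 9·19=171, R6→C 2·5=10, R7→C 5·23=115, R8→C 3·20=60. Service 485; fixed 2363; total 2848.
No other subset beats 1405.

Minimum total cost: 1405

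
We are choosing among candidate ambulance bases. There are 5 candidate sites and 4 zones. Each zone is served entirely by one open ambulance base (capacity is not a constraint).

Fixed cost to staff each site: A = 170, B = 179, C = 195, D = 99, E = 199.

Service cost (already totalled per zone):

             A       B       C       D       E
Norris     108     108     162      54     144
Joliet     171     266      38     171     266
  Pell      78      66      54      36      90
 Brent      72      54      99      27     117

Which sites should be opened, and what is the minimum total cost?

For any fixed open set, each zone goes to its cheapest open site; total = fixed + service.
{D}: Norris→D 54, Joliet→D 171, Pell→D 36, Brent→D 27. Service 288; fixed 99; total 387.
{C, D}: Norris→D 54, Joliet→C 38, Pell→D 36, Brent→D 27. Service 155; fixed 294; total 449.
{C}: service 353 + fixed 195 = 548
{A, B, C, D, E}: service 155 + fixed 842 = 997
No other subset beats 387.

Open D only; minimum total cost 387.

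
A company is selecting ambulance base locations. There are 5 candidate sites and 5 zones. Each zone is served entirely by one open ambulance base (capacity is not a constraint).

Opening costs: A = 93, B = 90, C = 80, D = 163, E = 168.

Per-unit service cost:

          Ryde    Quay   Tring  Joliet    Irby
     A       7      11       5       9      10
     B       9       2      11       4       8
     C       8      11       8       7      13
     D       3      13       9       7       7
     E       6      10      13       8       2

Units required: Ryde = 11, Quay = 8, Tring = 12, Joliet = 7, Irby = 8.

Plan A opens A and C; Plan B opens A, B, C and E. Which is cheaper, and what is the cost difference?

Plan A is cheaper by 90.

Plan A: {A, C}: Ryde→A 7·11=77, Quay→A 11·8=88, Tring→A 5·12=60, Joliet→C 7·7=49, Irby→A 10·8=80. Service 354; fixed 173; total 527.
Plan B: {A, B, C, E}: Ryde→E 6·11=66, Quay→B 2·8=16, Tring→A 5·12=60, Joliet→B 4·7=28, Irby→E 2·8=16. Service 186; fixed 431; total 617.
Difference: |527 − 617| = 90.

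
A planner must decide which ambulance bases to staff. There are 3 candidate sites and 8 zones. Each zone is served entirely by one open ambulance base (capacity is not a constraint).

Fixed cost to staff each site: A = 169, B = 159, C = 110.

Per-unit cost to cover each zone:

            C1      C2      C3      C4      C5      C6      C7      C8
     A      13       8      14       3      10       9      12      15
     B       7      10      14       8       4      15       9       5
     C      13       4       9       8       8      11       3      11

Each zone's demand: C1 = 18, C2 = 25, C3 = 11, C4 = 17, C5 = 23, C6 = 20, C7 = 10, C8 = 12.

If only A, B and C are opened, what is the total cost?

Total cost: 1176

Each zone is assigned to its cheapest site among the open ones.
{A, B, C}: C1→B 7·18=126, C2→C 4·25=100, C3→C 9·11=99, C4→A 3·17=51, C5→B 4·23=92, C6→A 9·20=180, C7→C 3·10=30, C8→B 5·12=60. Service 738; fixed 438; total 1176.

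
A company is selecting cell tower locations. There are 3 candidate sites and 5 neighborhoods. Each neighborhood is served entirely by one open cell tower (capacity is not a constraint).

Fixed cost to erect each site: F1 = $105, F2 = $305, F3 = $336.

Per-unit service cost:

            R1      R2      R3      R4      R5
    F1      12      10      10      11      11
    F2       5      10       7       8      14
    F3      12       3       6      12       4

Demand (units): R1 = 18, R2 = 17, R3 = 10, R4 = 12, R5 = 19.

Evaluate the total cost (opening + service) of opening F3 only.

Each neighborhood is assigned to its cheapest site among the open ones.
{F3}: R1→F3 12·18=216, R2→F3 3·17=51, R3→F3 6·10=60, R4→F3 12·12=144, R5→F3 4·19=76. Service 547; fixed 336; total 883.

Total cost: 883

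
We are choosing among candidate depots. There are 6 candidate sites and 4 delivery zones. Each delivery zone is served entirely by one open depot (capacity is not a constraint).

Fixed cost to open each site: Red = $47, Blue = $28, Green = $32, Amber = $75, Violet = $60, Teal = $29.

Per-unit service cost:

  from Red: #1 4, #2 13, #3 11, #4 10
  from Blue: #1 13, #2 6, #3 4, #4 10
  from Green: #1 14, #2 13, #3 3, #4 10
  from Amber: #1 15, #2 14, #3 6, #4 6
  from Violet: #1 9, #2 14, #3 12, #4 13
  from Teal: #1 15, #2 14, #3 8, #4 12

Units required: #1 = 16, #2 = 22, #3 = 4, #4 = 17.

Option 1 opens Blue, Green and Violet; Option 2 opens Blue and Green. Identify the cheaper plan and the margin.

Option 1: {Blue, Green, Violet}: #1→Violet 9·16=144, #2→Blue 6·22=132, #3→Green 3·4=12, #4→Blue 10·17=170. Service 458; fixed 120; total 578.
Option 2: {Blue, Green}: #1→Blue 13·16=208, #2→Blue 6·22=132, #3→Green 3·4=12, #4→Blue 10·17=170. Service 522; fixed 60; total 582.
Difference: |578 − 582| = 4.

Option 1 is cheaper by 4.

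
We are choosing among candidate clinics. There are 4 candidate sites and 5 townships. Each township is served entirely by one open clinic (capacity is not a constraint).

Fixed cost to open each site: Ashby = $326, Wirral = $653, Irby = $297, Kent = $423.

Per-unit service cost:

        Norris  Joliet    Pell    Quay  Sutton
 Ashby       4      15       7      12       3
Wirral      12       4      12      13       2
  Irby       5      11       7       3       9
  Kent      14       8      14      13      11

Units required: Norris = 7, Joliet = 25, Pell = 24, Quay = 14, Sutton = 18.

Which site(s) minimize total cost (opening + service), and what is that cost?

Open Irby only; minimum total cost 979.

For any fixed open set, each township goes to its cheapest open site; total = fixed + service.
{Irby}: Norris→Irby 5·7=35, Joliet→Irby 11·25=275, Pell→Irby 7·24=168, Quay→Irby 3·14=42, Sutton→Irby 9·18=162. Service 682; fixed 297; total 979.
{Ashby}: service 793 + fixed 326 = 1119
{Ashby, Irby}: service 567 + fixed 623 = 1190
{Ashby, Wirral, Irby, Kent}: service 374 + fixed 1699 = 2073
No other subset beats 979.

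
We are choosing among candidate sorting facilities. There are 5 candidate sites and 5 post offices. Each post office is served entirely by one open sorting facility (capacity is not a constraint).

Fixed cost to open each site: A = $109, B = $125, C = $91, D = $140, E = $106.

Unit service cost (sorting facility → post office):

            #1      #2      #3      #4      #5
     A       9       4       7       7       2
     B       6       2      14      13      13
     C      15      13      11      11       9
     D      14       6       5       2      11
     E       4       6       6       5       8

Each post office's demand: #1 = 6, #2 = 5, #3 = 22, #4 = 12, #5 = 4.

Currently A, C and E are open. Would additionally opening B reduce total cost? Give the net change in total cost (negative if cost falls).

Current service cost with {A, C, E}: 244.
Adding B: each post office re-picks its cheapest; new service cost 234, saving 10.
Extra fixed cost: 125. Net change = 125 − 10 = 115.
(Totals: 550 → 665.)

No — net change +115 (cost rises by 115).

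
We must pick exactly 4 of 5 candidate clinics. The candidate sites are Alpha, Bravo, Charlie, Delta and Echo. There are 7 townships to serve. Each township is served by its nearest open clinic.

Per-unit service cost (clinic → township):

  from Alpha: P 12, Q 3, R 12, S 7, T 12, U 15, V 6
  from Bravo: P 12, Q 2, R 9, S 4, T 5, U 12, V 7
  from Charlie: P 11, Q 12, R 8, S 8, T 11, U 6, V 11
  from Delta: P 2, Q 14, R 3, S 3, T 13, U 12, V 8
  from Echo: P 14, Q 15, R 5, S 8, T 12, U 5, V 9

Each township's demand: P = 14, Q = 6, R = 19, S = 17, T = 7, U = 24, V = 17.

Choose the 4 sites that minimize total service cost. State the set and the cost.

Choose Alpha, Bravo, Delta and Echo; total service cost 405.

With exactly 4 open, each township uses its cheapest among the chosen.
{Alpha, Bravo, Delta, Echo}: P→Delta 2·14=28, Q→Bravo 2·6=12, R→Delta 3·19=57, S→Delta 3·17=51, T→Bravo 5·7=35, U→Echo 5·24=120, V→Alpha 6·17=102. Service cost 405.
{Bravo, Charlie, Delta, Echo}: service cost 422
{Alpha, Bravo, Charlie, Delta}: service cost 429
Among all 5 size-4 choices, {Alpha, Bravo, Delta, Echo} is lowest.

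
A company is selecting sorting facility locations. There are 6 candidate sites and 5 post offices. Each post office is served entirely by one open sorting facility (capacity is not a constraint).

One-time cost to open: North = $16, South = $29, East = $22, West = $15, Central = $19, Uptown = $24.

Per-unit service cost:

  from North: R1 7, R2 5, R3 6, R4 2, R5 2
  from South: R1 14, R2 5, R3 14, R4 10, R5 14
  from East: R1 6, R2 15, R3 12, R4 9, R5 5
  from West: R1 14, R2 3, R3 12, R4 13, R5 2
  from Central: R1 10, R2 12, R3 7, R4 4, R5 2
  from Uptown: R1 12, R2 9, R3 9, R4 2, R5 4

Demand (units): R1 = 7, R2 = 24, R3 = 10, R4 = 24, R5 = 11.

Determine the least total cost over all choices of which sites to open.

For any fixed open set, each post office goes to its cheapest open site; total = fixed + service.
{North, West}: R1→North 7·7=49, R2→West 3·24=72, R3→North 6·10=60, R4→North 2·24=48, R5→North 2·11=22. Service 251; fixed 31; total 282.
{North, East, West}: R1→East 6·7=42, R2→West 3·24=72, R3→North 6·10=60, R4→North 2·24=48, R5→North 2·11=22. Service 244; fixed 53; total 297.
{North, West, Central}: service 251 + fixed 50 = 301
{North, South, East, West, Central, Uptown}: service 244 + fixed 125 = 369
No other subset beats 282.

Minimum total cost: 282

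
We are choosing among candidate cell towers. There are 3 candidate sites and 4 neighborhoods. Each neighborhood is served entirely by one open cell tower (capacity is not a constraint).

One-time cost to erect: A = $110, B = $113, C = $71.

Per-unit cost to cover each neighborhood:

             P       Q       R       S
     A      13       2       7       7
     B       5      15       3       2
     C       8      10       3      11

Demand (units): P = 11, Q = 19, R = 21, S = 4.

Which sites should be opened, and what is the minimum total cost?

For any fixed open set, each neighborhood goes to its cheapest open site; total = fixed + service.
{A, B}: P→B 5·11=55, Q→A 2·19=38, R→B 3·21=63, S→B 2·4=8. Service 164; fixed 223; total 387.
{A, C}: P→C 8·11=88, Q→A 2·19=38, R→C 3·21=63, S→A 7·4=28. Service 217; fixed 181; total 398.
{C}: P→C 8·11=88, Q→C 10·19=190, R→C 3·21=63, S→C 11·4=44. Service 385; fixed 71; total 456.
{A, B, C}: service 164 + fixed 294 = 458
(All 7 nonempty subsets were checked; A and B is lowest.)

Open A and B; minimum total cost 387.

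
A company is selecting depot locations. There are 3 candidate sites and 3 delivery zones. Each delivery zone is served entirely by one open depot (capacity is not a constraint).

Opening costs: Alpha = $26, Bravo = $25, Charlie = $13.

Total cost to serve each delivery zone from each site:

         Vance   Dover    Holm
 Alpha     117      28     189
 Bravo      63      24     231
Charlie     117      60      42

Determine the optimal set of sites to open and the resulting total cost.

Open Bravo and Charlie; minimum total cost 167.

For any fixed open set, each delivery zone goes to its cheapest open site; total = fixed + service.
{Bravo, Charlie}: Vance→Bravo 63, Dover→Bravo 24, Holm→Charlie 42. Service 129; fixed 38; total 167.
{Alpha, Bravo, Charlie}: service 129 + fixed 64 = 193
{Alpha, Charlie}: service 187 + fixed 39 = 226
{Charlie}: Vance→Charlie 117, Dover→Charlie 60, Holm→Charlie 42. Service 219; fixed 13; total 232.
No other subset beats 167.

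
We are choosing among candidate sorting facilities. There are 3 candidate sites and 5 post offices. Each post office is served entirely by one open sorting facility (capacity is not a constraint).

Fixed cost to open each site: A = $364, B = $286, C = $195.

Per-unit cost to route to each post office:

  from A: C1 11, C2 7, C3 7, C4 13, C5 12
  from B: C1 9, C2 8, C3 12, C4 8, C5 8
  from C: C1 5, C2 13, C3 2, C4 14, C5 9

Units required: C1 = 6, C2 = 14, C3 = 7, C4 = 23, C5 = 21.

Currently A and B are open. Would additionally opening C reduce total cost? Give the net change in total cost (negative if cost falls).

No — net change +136 (cost rises by 136).

Current service cost with {A, B}: 553.
Adding C: each post office re-picks its cheapest; new service cost 494, saving 59.
Extra fixed cost: 195. Net change = 195 − 59 = 136.
(Totals: 1203 → 1339.)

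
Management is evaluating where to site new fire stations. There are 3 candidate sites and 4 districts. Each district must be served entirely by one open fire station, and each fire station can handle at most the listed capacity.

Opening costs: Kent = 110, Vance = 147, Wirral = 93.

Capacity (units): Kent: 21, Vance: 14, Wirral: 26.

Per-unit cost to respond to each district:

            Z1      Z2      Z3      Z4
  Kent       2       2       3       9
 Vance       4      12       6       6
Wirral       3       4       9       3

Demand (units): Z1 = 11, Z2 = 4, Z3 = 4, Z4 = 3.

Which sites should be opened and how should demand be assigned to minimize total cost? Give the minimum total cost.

Minimum total cost: 187

Open {Wirral}: Z1→Wirral 3·11=33, Z2→Wirral 4·4=16, Z3→Wirral 9·4=36, Z4→Wirral 3·3=9.
Loads: Wirral carries 22/26. Service 94; fixed 93; total 187.
Next best feasible plan costs 254.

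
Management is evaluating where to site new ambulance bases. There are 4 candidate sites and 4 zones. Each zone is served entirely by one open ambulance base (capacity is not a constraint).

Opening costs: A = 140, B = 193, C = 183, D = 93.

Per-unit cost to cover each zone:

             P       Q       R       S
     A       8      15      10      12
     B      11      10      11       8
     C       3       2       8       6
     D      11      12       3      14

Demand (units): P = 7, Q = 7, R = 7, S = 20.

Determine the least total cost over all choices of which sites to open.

For any fixed open set, each zone goes to its cheapest open site; total = fixed + service.
{C}: P→C 3·7=21, Q→C 2·7=14, R→C 8·7=56, S→C 6·20=120. Service 211; fixed 183; total 394.
{C, D}: service 176 + fixed 276 = 452
{A, C}: service 211 + fixed 323 = 534
{A, B, C, D}: service 176 + fixed 609 = 785
No other subset beats 394.

Minimum total cost: 394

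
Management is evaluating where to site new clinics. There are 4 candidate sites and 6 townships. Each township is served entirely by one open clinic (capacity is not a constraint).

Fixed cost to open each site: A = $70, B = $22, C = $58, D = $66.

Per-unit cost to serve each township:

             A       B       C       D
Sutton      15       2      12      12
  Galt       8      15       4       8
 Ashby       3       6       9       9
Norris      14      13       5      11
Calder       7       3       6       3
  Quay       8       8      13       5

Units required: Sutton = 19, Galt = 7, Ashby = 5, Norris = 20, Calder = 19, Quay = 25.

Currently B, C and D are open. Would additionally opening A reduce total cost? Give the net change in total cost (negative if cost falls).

No — net change +55 (cost rises by 55).

Current service cost with {B, C, D}: 378.
Adding A: each township re-picks its cheapest; new service cost 363, saving 15.
Extra fixed cost: 70. Net change = 70 − 15 = 55.
(Totals: 524 → 579.)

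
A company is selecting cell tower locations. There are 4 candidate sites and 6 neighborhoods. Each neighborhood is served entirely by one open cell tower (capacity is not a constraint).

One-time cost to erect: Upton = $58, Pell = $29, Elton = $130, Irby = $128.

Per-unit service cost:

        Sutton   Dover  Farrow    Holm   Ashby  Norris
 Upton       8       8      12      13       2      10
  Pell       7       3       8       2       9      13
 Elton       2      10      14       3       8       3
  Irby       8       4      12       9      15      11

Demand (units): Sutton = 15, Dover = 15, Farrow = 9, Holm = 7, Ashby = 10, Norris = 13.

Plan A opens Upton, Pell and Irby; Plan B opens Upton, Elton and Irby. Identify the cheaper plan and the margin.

Plan B is cheaper by 7.

Plan A: {Upton, Pell, Irby}: Sutton→Pell 7·15=105, Dover→Pell 3·15=45, Farrow→Pell 8·9=72, Holm→Pell 2·7=14, Ashby→Upton 2·10=20, Norris→Upton 10·13=130. Service 386; fixed 215; total 601.
Plan B: {Upton, Elton, Irby}: Sutton→Elton 2·15=30, Dover→Irby 4·15=60, Farrow→Upton 12·9=108, Holm→Elton 3·7=21, Ashby→Upton 2·10=20, Norris→Elton 3·13=39. Service 278; fixed 316; total 594.
Difference: |601 − 594| = 7.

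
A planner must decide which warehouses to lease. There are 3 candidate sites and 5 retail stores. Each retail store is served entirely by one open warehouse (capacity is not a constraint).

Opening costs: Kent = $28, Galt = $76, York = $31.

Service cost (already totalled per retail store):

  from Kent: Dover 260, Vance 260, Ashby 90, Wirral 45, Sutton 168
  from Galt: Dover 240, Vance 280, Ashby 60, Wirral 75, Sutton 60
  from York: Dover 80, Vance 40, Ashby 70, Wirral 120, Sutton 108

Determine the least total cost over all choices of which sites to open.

For any fixed open set, each retail store goes to its cheapest open site; total = fixed + service.
{Kent, York}: Dover→York 80, Vance→York 40, Ashby→York 70, Wirral→Kent 45, Sutton→York 108. Service 343; fixed 59; total 402.
{Kent, Galt, York}: Dover→York 80, Vance→York 40, Ashby→Galt 60, Wirral→Kent 45, Sutton→Galt 60. Service 285; fixed 135; total 420.
{Galt, York}: Dover→York 80, Vance→York 40, Ashby→Galt 60, Wirral→Galt 75, Sutton→Galt 60. Service 315; fixed 107; total 422.
{Kent}: Dover→Kent 260, Vance→Kent 260, Ashby→Kent 90, Wirral→Kent 45, Sutton→Kent 168. Service 823; fixed 28; total 851.
(All 7 nonempty subsets were checked; Kent and York is lowest.)

Minimum total cost: 402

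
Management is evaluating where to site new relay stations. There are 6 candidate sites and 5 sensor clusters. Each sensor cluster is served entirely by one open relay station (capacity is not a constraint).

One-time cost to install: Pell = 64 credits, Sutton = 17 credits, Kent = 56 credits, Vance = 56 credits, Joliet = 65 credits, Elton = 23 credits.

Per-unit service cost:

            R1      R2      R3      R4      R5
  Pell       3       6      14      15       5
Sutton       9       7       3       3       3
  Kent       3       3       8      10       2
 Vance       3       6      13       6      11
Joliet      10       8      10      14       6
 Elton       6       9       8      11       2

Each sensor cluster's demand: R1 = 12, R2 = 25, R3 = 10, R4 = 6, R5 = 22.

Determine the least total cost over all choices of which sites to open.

For any fixed open set, each sensor cluster goes to its cheapest open site; total = fixed + service.
{Sutton, Kent}: R1→Kent 3·12=36, R2→Kent 3·25=75, R3→Sutton 3·10=30, R4→Sutton 3·6=18, R5→Kent 2·22=44. Service 203; fixed 73; total 276.
{Sutton, Kent, Elton}: R1→Kent 3·12=36, R2→Kent 3·25=75, R3→Sutton 3·10=30, R4→Sutton 3·6=18, R5→Kent 2·22=44. Service 203; fixed 96; total 299.
{Sutton, Kent, Vance}: R1→Kent 3·12=36, R2→Kent 3·25=75, R3→Sutton 3·10=30, R4→Sutton 3·6=18, R5→Kent 2·22=44. Service 203; fixed 129; total 332.
{Pell, Sutton, Kent, Vance, Joliet, Elton}: service 203 + fixed 281 = 484
No other subset beats 276.

Minimum total cost: 276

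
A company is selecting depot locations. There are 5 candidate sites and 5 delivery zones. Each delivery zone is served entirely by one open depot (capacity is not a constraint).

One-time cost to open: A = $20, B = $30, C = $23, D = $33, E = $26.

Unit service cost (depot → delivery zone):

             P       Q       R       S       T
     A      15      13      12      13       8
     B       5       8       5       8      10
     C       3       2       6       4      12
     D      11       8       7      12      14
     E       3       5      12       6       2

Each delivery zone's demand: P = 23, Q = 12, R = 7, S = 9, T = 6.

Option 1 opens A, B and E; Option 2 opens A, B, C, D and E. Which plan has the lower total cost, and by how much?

Option 1 is cheaper by 2.

Option 1: {A, B, E}: P→E 3·23=69, Q→E 5·12=60, R→B 5·7=35, S→E 6·9=54, T→E 2·6=12. Service 230; fixed 76; total 306.
Option 2: {A, B, C, D, E}: P→C 3·23=69, Q→C 2·12=24, R→B 5·7=35, S→C 4·9=36, T→E 2·6=12. Service 176; fixed 132; total 308.
Difference: |306 − 308| = 2.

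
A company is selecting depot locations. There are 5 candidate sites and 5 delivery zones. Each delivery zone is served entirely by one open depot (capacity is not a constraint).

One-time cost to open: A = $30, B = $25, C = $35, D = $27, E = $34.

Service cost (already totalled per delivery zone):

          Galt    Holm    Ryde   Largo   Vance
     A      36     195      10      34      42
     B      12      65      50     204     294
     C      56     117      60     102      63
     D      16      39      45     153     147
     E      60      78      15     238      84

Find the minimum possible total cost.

For any fixed open set, each delivery zone goes to its cheapest open site; total = fixed + service.
{A, D}: Galt→D 16, Holm→D 39, Ryde→A 10, Largo→A 34, Vance→A 42. Service 141; fixed 57; total 198.
{A, B}: service 163 + fixed 55 = 218
{A, B, D}: service 137 + fixed 82 = 219
{A, B, C, D, E}: service 137 + fixed 151 = 288
No other subset beats 198.

Minimum total cost: 198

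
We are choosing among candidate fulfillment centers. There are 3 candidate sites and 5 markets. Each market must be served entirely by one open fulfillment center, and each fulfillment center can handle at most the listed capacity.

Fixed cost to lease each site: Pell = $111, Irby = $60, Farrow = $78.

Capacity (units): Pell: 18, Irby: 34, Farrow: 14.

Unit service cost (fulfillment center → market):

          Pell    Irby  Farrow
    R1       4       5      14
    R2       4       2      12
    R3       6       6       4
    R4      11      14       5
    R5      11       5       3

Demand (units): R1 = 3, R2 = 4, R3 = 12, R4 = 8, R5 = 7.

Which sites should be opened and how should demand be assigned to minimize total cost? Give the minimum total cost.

Minimum total cost: 302

Open {Irby}: R1→Irby 5·3=15, R2→Irby 2·4=8, R3→Irby 6·12=72, R4→Irby 14·8=112, R5→Irby 5·7=35.
Loads: Irby carries 34/34. Service 242; fixed 60; total 302.
Next best feasible plan costs 308.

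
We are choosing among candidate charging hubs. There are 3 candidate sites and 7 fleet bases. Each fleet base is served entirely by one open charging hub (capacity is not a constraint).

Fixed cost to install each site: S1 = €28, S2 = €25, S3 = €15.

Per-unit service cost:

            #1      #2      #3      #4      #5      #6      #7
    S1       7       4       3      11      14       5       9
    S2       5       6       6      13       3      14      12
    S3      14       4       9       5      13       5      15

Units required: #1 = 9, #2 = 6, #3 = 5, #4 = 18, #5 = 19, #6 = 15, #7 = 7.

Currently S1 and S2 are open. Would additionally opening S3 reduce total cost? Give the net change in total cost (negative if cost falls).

Yes — net change −93 (cost falls by 93).

Current service cost with {S1, S2}: 477.
Adding S3: each fleet base re-picks its cheapest; new service cost 369, saving 108.
Extra fixed cost: 15. Net change = 15 − 108 = -93.
(Totals: 530 → 437.)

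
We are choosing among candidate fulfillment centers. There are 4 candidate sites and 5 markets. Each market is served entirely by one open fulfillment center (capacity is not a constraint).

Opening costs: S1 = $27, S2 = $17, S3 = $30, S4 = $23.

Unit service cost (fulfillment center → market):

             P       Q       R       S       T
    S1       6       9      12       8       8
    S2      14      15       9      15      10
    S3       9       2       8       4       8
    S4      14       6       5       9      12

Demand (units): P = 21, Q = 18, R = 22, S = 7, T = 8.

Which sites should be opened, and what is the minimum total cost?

For any fixed open set, each market goes to its cheapest open site; total = fixed + service.
{S1, S3, S4}: P→S1 6·21=126, Q→S3 2·18=36, R→S4 5·22=110, S→S3 4·7=28, T→S1 8·8=64. Service 364; fixed 80; total 444.
{S1, S2, S3, S4}: P→S1 6·21=126, Q→S3 2·18=36, R→S4 5·22=110, S→S3 4·7=28, T→S1 8·8=64. Service 364; fixed 97; total 461.
{S3, S4}: P→S3 9·21=189, Q→S3 2·18=36, R→S4 5·22=110, S→S3 4·7=28, T→S3 8·8=64. Service 427; fixed 53; total 480.
{S2}: service 947 + fixed 17 = 964
(All 15 nonempty subsets were checked; S1, S3 and S4 is lowest.)

Open S1, S3 and S4; minimum total cost 444.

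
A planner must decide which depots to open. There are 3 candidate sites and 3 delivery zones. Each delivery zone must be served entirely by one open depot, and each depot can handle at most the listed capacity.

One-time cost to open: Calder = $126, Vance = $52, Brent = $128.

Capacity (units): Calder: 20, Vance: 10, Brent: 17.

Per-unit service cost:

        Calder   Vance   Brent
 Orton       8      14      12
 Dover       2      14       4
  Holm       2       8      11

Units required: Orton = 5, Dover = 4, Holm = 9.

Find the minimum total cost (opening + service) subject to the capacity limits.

Open {Calder}: Orton→Calder 8·5=40, Dover→Calder 2·4=8, Holm→Calder 2·9=18.
Loads: Calder carries 18/20. Service 66; fixed 126; total 192.
Next best feasible plan costs 244.

Minimum total cost: 192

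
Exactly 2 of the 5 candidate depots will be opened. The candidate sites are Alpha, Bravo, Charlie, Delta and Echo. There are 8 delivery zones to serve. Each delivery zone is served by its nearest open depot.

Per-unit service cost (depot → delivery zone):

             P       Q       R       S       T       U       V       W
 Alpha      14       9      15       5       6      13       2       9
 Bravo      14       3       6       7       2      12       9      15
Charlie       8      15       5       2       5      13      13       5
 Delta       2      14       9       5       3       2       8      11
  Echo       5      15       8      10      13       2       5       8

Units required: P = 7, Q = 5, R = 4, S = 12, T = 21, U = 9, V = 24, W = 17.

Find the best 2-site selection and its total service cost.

Choose Alpha and Delta; total service cost 437.

With exactly 2 open, each delivery zone uses its cheapest among the chosen.
{Alpha, Delta}: P→Delta 2·7=14, Q→Alpha 9·5=45, R→Delta 9·4=36, S→Alpha 5·12=60, T→Delta 3·21=63, U→Delta 2·9=18, V→Alpha 2·24=48, W→Alpha 9·17=153. Service cost 437.
{Bravo, Echo}: service cost 474
{Charlie, Echo}: service cost 482
Among all 10 size-2 choices, {Alpha, Delta} is lowest.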